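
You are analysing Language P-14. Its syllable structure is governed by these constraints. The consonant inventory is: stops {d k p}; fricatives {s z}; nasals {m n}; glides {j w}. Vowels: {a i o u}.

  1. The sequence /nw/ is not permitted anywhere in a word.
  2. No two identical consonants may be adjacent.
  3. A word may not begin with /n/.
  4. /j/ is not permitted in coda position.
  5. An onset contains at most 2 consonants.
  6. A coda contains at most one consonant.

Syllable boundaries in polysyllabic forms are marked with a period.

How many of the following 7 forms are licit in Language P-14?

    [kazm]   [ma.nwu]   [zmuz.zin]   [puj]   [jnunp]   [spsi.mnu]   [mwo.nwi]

[kazm] — violates constraint 6: syllable 1 coda /zm/ has 2 consonants (> 1) → illicit
[ma.nwu] — violates constraint 1: contains banned sequence /nw/ → illicit
[zmuz.zin] — violates constraint 2: adjacent identical consonants /zz/ → illicit
[puj] — violates constraint 4: syllable 1 coda contains /j/ → illicit
[jnunp] — violates constraint 6: syllable 1 coda /np/ has 2 consonants (> 1) → illicit
[spsi.mnu] — violates constraint 5: syllable 1 onset /sps/ has 3 consonants (> 2) → illicit
[mwo.nwi] — violates constraint 1: contains banned sequence /nw/ → illicit
No form is licit → 0.

0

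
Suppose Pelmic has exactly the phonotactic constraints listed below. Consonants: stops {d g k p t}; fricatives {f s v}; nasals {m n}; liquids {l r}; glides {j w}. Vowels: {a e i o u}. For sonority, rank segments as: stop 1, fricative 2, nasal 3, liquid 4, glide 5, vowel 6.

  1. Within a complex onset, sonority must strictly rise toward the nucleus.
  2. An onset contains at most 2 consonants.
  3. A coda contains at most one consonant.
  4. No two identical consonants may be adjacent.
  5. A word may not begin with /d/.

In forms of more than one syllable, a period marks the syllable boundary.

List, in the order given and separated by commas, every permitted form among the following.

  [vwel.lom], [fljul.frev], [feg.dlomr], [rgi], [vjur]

[vjur]

[vwel.lom] — violates constraint 4: adjacent identical consonants /ll/ → not permitted
[fljul.frev] — violates constraint 2: syllable 1 onset /flj/ has 3 consonants (> 2) → not permitted
[feg.dlomr] — violates constraint 3: syllable 2 coda /mr/ has 2 consonants (> 1) → not permitted
[rgi] — violates constraint 1: syllable 1 onset /rg/: /r/ (liquid, 4) → /g/ (stop, 1) does not rise → not permitted
[vjur] — σ1 onset /vj/ (2→5 rises), coda /r/ ok → permitted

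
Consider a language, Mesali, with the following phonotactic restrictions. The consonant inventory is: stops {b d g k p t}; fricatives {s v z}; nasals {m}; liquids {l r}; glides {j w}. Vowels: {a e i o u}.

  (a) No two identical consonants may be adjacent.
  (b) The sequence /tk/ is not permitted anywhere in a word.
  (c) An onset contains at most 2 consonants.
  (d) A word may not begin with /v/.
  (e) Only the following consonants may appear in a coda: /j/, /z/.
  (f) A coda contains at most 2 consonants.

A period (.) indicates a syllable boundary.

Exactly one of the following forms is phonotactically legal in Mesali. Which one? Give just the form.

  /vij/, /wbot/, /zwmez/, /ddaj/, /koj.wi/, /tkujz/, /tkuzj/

/vij/ — violates constraint (d): word begins with /v/ → phonotactically illegal
/wbot/ — violates constraint (e): syllable 1 coda contains /t/, which is not a licensed coda consonant → phonotactically illegal
/zwmez/ — violates constraint (c): syllable 1 onset /zwm/ has 3 consonants (> 2) → phonotactically illegal
/ddaj/ — violates constraint (a): adjacent identical consonants /dd/ → phonotactically illegal
/koj.wi/ — σ1 onset /k/, coda /j/ ok; σ2 onset /w/, coda /∅/ ok → phonotactically legal
/tkujz/ — violates constraint (b): contains banned sequence /tk/ → phonotactically illegal
/tkuzj/ — violates constraint (b): contains banned sequence /tk/ → phonotactically illegal

/koj.wi/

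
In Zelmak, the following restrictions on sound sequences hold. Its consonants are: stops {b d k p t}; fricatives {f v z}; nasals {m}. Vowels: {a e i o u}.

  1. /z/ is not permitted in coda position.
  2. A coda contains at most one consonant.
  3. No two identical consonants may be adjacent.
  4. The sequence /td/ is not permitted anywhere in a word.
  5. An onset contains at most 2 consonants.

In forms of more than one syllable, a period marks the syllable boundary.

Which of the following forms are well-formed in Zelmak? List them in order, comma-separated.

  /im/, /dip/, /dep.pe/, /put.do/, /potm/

/im/, /dip/

/im/ — σ1 onset /∅/, coda /m/ ok → well-formed
/dip/ — σ1 onset /d/, coda /p/ ok → well-formed
/dep.pe/ — violates constraint 3: adjacent identical consonants /pp/ → ill-formed
/put.do/ — violates constraint 4: contains banned sequence /td/ → ill-formed
/potm/ — violates constraint 2: syllable 1 coda /tm/ has 2 consonants (> 1) → ill-formed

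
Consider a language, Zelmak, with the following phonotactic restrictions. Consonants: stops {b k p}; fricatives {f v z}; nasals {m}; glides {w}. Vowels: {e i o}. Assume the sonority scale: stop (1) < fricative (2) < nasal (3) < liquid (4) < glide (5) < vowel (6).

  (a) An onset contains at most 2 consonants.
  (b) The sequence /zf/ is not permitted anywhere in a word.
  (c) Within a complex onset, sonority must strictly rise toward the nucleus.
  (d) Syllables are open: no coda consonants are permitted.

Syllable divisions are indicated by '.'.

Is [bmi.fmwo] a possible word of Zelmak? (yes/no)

[bmi.fmwo] — violates constraint (a): syllable 2 onset /fmw/ has 3 consonants (> 2) → ill-formed

no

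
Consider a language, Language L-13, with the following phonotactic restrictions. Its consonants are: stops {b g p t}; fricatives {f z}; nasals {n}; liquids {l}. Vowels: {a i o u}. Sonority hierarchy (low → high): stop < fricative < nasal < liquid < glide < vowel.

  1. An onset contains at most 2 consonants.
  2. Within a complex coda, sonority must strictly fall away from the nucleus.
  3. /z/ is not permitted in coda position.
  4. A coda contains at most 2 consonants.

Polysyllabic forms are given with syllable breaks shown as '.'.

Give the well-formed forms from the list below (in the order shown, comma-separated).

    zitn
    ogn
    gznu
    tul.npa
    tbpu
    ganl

zitn — violates constraint 2: syllable 1 coda /tn/: /t/ (stop, 1) → /n/ (nasal, 3) does not fall → ill-formed
ogn — violates constraint 2: syllable 1 coda /gn/: /g/ (stop, 1) → /n/ (nasal, 3) does not fall → ill-formed
gznu — violates constraint 1: syllable 1 onset /gzn/ has 3 consonants (> 2) → ill-formed
tul.npa — σ1 onset /t/, coda /l/ ok; σ2 onset /np/ (2C), coda /∅/ ok → well-formed
tbpu — violates constraint 1: syllable 1 onset /tbp/ has 3 consonants (> 2) → ill-formed
ganl — violates constraint 2: syllable 1 coda /nl/: /n/ (nasal, 3) → /l/ (liquid, 4) does not fall → ill-formed

tul.npa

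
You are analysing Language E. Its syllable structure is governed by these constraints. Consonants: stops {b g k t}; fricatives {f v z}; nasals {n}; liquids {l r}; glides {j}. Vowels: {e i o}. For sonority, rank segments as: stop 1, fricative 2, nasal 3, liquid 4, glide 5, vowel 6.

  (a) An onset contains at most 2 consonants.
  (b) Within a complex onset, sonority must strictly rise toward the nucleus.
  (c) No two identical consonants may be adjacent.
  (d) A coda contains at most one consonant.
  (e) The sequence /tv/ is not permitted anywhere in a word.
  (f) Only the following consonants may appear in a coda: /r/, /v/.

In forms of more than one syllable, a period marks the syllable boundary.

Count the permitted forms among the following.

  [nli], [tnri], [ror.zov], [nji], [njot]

3

[nli] — σ1 onset /nl/ (3→4 rises), coda /∅/ ok → permitted
[tnri] — violates constraint (a): syllable 1 onset /tnr/ has 3 consonants (> 2) → not permitted
[ror.zov] — σ1 onset /r/, coda /r/ ok; σ2 onset /z/, coda /v/ ok → permitted
[nji] — σ1 onset /nj/ (3→5 rises), coda /∅/ ok → permitted
[njot] — violates constraint (f): syllable 1 coda contains /t/, which is not a licensed coda consonant → not permitted
Permitted: [nli], [ror.zov], [nji] → 3.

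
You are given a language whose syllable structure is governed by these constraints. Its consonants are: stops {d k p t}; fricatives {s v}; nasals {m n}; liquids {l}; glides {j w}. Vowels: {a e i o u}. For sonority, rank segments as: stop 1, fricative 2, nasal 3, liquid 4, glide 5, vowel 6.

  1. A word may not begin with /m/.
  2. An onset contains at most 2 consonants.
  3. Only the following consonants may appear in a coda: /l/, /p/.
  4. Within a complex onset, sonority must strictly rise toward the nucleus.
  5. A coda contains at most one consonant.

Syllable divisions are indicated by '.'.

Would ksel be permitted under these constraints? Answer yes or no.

ksel — σ1 onset /ks/ (1→2 rises), coda /l/ ok → permitted

yes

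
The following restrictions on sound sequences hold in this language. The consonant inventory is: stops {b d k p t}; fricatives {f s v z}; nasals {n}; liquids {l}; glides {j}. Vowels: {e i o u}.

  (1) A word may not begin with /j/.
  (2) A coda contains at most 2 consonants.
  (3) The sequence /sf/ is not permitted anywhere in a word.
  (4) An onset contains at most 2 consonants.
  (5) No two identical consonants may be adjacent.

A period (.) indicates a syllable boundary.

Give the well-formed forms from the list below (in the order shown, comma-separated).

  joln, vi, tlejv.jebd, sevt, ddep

joln — violates constraint 1: word begins with /j/ → ill-formed
vi — σ1 onset /v/, coda /∅/ ok → well-formed
tlejv.jebd — σ1 onset /tl/ (2C), coda /jv/ (2C) ok; σ2 onset /j/, coda /bd/ (2C) ok → well-formed
sevt — σ1 onset /s/, coda /vt/ (2C) ok → well-formed
ddep — violates constraint 5: adjacent identical consonants /dd/ → ill-formed

vi, tlejv.jebd, sevt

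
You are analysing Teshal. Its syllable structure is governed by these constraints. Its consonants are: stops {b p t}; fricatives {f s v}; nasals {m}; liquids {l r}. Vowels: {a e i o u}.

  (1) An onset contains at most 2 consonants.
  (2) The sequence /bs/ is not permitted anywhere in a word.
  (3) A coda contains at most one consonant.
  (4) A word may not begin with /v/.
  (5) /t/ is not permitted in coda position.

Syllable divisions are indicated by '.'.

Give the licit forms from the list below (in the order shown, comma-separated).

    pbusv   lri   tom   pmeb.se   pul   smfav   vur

lri, tom, pul

pbusv — violates constraint 3: syllable 1 coda /sv/ has 2 consonants (> 1) → illicit
lri — σ1 onset /lr/ (2C), coda /∅/ ok → licit
tom — σ1 onset /t/, coda /m/ ok → licit
pmeb.se — violates constraint 2: contains banned sequence /bs/ → illicit
pul — σ1 onset /p/, coda /l/ ok → licit
smfav — violates constraint 1: syllable 1 onset /smf/ has 3 consonants (> 2) → illicit
vur — violates constraint 4: word begins with /v/ → illicit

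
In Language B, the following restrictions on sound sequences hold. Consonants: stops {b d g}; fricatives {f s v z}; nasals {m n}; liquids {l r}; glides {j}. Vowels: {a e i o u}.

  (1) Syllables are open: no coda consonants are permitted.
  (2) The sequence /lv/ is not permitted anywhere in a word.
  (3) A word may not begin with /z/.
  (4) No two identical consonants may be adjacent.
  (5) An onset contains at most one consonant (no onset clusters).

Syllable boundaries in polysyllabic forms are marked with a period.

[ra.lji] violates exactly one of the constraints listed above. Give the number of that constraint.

5

[ra.lji]: syllable 2 onset /lj/ has 2 consonants (> 1).
This is a violation of constraint 5: "An onset contains at most one consonant (no onset clusters)."
The remaining constraints (1, 2, 3, 4) are satisfied.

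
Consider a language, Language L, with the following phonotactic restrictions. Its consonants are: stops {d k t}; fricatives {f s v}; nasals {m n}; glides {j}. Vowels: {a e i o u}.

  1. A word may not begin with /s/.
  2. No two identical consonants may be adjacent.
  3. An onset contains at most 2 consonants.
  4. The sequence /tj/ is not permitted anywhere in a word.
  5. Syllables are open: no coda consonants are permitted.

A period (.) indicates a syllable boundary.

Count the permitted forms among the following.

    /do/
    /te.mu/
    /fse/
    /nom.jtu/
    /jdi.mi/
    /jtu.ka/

/do/ — σ1 onset /d/, coda /∅/ ok → permitted
/te.mu/ — σ1 onset /t/, coda /∅/ ok; σ2 onset /m/, coda /∅/ ok → permitted
/fse/ — σ1 onset /fs/ (2C), coda /∅/ ok → permitted
/nom.jtu/ — violates constraint 5: syllable 1 coda /m/ has 1 consonant (> 0) → not permitted
/jdi.mi/ — σ1 onset /jd/ (2C), coda /∅/ ok; σ2 onset /m/, coda /∅/ ok → permitted
/jtu.ka/ — σ1 onset /jt/ (2C), coda /∅/ ok; σ2 onset /k/, coda /∅/ ok → permitted
Permitted: /do/, /te.mu/, /fse/, /jdi.mi/, /jtu.ka/ → 5.

5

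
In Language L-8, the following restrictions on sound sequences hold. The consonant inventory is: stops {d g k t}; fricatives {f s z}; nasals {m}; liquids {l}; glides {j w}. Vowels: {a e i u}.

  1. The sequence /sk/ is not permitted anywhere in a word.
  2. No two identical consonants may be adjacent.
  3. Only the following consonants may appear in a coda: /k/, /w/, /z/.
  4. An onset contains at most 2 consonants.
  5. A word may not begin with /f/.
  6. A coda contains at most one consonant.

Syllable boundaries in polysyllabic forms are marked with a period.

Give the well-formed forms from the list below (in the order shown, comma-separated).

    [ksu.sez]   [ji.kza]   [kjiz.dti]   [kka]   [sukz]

[ksu.sez], [ji.kza], [kjiz.dti]

[ksu.sez] — σ1 onset /ks/ (2C), coda /∅/ ok; σ2 onset /s/, coda /z/ ok → well-formed
[ji.kza] — σ1 onset /j/, coda /∅/ ok; σ2 onset /kz/ (2C), coda /∅/ ok → well-formed
[kjiz.dti] — σ1 onset /kj/ (2C), coda /z/ ok; σ2 onset /dt/ (2C), coda /∅/ ok → well-formed
[kka] — violates constraint 2: adjacent identical consonants /kk/ → ill-formed
[sukz] — violates constraint 6: syllable 1 coda /kz/ has 2 consonants (> 1) → ill-formed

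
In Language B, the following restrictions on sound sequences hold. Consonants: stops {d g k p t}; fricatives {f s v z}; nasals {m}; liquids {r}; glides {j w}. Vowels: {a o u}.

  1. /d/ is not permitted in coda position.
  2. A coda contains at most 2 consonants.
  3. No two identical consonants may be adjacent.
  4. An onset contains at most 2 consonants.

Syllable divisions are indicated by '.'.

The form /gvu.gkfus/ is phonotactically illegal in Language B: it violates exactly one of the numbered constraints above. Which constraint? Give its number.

/gvu.gkfus/: syllable 2 onset /gkf/ has 3 consonants (> 2).
This is a violation of constraint 4: "An onset contains at most 2 consonants."
The remaining constraints (1, 2, 3) are satisfied.

4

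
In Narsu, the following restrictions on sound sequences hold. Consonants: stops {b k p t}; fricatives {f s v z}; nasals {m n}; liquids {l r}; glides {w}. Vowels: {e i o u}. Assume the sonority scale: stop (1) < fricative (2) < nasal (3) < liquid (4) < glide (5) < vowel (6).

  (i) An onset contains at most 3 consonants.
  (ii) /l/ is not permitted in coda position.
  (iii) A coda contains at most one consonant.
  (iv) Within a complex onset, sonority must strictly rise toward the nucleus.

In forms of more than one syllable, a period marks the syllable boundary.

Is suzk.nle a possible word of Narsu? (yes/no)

suzk.nle — violates constraint (iii): syllable 1 coda /zk/ has 2 consonants (> 1) → illicit

no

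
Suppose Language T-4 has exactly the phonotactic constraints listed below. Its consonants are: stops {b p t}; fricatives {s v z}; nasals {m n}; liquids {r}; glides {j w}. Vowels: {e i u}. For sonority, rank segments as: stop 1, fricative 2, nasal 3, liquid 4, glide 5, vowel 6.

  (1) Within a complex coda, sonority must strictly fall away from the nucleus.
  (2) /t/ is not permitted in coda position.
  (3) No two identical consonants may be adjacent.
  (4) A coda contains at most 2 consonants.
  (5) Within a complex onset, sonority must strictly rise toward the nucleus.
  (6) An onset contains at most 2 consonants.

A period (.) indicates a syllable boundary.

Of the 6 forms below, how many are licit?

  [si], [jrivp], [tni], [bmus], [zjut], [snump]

[si] — σ1 onset /s/, coda /∅/ ok → licit
[jrivp] — violates constraint 5: syllable 1 onset /jr/: /j/ (glide, 5) → /r/ (liquid, 4) does not rise → illicit
[tni] — σ1 onset /tn/ (1→3 rises), coda /∅/ ok → licit
[bmus] — σ1 onset /bm/ (1→3 rises), coda /s/ ok → licit
[zjut] — violates constraint 2: syllable 1 coda contains /t/ → illicit
[snump] — σ1 onset /sn/ (2→3 rises), coda /mp/ (3→1 falls) ok → licit
Licit: [si], [tni], [bmus], [snump] → 4.

4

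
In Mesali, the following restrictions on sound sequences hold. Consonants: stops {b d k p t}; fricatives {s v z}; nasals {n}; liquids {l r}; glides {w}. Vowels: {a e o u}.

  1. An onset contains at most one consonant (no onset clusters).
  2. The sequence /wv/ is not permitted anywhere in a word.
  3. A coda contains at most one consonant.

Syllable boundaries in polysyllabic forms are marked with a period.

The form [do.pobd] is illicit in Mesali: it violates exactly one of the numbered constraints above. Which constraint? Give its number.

[do.pobd]: syllable 2 coda /bd/ has 2 consonants (> 1).
This is a violation of constraint 3: "A coda contains at most one consonant."
The remaining constraints (1, 2) are satisfied.

3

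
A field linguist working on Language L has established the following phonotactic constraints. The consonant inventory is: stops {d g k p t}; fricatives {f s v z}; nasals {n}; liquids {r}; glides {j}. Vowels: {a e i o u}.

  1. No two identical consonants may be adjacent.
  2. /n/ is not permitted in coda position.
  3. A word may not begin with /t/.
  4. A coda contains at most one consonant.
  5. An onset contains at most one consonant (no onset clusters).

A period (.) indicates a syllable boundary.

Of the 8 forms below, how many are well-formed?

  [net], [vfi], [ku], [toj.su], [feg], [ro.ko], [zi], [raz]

6

[net] — σ1 onset /n/, coda /t/ ok → well-formed
[vfi] — violates constraint 5: syllable 1 onset /vf/ has 2 consonants (> 1) → ill-formed
[ku] — σ1 onset /k/, coda /∅/ ok → well-formed
[toj.su] — violates constraint 3: word begins with /t/ → ill-formed
[feg] — σ1 onset /f/, coda /g/ ok → well-formed
[ro.ko] — σ1 onset /r/, coda /∅/ ok; σ2 onset /k/, coda /∅/ ok → well-formed
[zi] — σ1 onset /z/, coda /∅/ ok → well-formed
[raz] — σ1 onset /r/, coda /z/ ok → well-formed
Well-formed: [net], [ku], [feg], [ro.ko], [zi], [raz] → 6.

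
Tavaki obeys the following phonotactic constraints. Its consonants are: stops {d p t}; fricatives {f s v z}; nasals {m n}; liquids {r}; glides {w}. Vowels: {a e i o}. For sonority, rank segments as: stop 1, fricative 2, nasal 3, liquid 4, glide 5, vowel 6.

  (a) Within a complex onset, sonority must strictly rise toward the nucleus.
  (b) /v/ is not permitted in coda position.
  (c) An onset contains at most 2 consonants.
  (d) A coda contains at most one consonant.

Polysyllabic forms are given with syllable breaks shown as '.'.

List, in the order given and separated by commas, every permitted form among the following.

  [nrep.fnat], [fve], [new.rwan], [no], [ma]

[nrep.fnat], [new.rwan], [no], [ma]

[nrep.fnat] — σ1 onset /nr/ (3→4 rises), coda /p/ ok; σ2 onset /fn/ (2→3 rises), coda /t/ ok → permitted
[fve] — violates constraint (a): syllable 1 onset /fv/: /f/ (fricative, 2) → /v/ (fricative, 2) does not rise → not permitted
[new.rwan] — σ1 onset /n/, coda /w/ ok; σ2 onset /rw/ (4→5 rises), coda /n/ ok → permitted
[no] — σ1 onset /n/, coda /∅/ ok → permitted
[ma] — σ1 onset /m/, coda /∅/ ok → permitted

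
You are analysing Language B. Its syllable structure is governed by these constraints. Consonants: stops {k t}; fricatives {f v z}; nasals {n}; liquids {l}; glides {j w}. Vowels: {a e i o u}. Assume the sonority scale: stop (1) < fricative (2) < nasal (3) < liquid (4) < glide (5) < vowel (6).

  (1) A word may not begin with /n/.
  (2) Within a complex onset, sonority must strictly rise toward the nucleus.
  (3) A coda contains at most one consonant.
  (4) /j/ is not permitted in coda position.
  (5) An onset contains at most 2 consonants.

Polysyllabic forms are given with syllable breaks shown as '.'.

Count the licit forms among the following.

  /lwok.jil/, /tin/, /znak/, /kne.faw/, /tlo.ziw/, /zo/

/lwok.jil/ — σ1 onset /lw/ (4→5 rises), coda /k/ ok; σ2 onset /j/, coda /l/ ok → licit
/tin/ — σ1 onset /t/, coda /n/ ok → licit
/znak/ — σ1 onset /zn/ (2→3 rises), coda /k/ ok → licit
/kne.faw/ — σ1 onset /kn/ (1→3 rises), coda /∅/ ok; σ2 onset /f/, coda /w/ ok → licit
/tlo.ziw/ — σ1 onset /tl/ (1→4 rises), coda /∅/ ok; σ2 onset /z/, coda /w/ ok → licit
/zo/ — σ1 onset /z/, coda /∅/ ok → licit
Licit: /lwok.jil/, /tin/, /znak/, /kne.faw/, /tlo.ziw/, /zo/ → 6.

6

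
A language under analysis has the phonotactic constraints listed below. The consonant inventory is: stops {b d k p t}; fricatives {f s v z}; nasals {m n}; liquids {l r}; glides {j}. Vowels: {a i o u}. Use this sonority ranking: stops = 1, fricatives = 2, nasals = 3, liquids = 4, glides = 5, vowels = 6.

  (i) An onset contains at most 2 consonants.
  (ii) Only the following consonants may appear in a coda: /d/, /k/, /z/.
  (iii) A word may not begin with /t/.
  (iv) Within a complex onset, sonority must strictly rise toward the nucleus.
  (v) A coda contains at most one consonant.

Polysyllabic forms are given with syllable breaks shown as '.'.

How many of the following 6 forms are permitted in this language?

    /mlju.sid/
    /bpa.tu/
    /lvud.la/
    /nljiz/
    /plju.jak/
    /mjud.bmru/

/mlju.sid/ — violates constraint (i): syllable 1 onset /mlj/ has 3 consonants (> 2) → not permitted
/bpa.tu/ — violates constraint (iv): syllable 1 onset /bp/: /b/ (stop, 1) → /p/ (stop, 1) does not rise → not permitted
/lvud.la/ — violates constraint (iv): syllable 1 onset /lv/: /l/ (liquid, 4) → /v/ (fricative, 2) does not rise → not permitted
/nljiz/ — violates constraint (i): syllable 1 onset /nlj/ has 3 consonants (> 2) → not permitted
/plju.jak/ — violates constraint (i): syllable 1 onset /plj/ has 3 consonants (> 2) → not permitted
/mjud.bmru/ — violates constraint (i): syllable 2 onset /bmr/ has 3 consonants (> 2) → not permitted
No form is permitted → 0.

0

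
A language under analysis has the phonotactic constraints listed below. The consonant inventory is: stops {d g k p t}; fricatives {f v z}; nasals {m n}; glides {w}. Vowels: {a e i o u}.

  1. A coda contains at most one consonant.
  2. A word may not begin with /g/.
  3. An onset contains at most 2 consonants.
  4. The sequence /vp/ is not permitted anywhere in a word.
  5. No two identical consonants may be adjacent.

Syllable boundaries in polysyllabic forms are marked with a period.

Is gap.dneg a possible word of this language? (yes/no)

no

gap.dneg — violates constraint 2: word begins with /g/ → ill-formed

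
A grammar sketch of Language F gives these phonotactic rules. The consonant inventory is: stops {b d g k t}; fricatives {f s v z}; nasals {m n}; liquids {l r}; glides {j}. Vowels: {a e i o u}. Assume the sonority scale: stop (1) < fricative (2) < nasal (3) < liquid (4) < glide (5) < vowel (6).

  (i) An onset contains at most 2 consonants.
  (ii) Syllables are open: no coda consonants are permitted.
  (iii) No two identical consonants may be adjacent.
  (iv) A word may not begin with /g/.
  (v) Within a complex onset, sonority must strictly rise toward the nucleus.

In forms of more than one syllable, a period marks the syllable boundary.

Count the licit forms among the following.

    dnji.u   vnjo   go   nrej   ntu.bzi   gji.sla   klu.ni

1

dnji.u — violates constraint (i): syllable 1 onset /dnj/ has 3 consonants (> 2) → illicit
vnjo — violates constraint (i): syllable 1 onset /vnj/ has 3 consonants (> 2) → illicit
go — violates constraint (iv): word begins with /g/ → illicit
nrej — violates constraint (ii): syllable 1 coda /j/ has 1 consonant (> 0) → illicit
ntu.bzi — violates constraint (v): syllable 1 onset /nt/: /n/ (nasal, 3) → /t/ (stop, 1) does not rise → illicit
gji.sla — violates constraint (iv): word begins with /g/ → illicit
klu.ni — σ1 onset /kl/ (1→4 rises), coda /∅/ ok; σ2 onset /n/, coda /∅/ ok → licit
Licit: klu.ni → 1.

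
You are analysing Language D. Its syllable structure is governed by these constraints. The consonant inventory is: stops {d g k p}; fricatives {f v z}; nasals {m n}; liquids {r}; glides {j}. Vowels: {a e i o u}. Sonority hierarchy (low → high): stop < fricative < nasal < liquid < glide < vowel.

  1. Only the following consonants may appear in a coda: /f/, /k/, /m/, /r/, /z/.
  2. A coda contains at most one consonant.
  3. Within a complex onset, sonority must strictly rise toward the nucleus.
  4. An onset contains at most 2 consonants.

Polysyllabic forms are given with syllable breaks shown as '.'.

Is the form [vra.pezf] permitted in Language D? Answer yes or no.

[vra.pezf] — violates constraint 2: syllable 2 coda /zf/ has 2 consonants (> 1) → not permitted

no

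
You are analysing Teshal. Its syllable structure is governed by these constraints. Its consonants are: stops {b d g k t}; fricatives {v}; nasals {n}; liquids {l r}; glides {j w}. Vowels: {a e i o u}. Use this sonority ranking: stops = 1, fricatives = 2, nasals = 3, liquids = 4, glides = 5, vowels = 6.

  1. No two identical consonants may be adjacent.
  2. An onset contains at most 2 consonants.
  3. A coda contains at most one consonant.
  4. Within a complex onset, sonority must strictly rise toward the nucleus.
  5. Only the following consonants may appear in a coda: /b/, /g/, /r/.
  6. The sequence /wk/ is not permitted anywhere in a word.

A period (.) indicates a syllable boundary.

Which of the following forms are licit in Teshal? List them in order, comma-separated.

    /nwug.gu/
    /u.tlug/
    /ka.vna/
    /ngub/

/nwug.gu/ — violates constraint 1: adjacent identical consonants /gg/ → illicit
/u.tlug/ — σ1 onset /∅/, coda /∅/ ok; σ2 onset /tl/ (1→4 rises), coda /g/ ok → licit
/ka.vna/ — σ1 onset /k/, coda /∅/ ok; σ2 onset /vn/ (2→3 rises), coda /∅/ ok → licit
/ngub/ — violates constraint 4: syllable 1 onset /ng/: /n/ (nasal, 3) → /g/ (stop, 1) does not rise → illicit

/u.tlug/, /ka.vna/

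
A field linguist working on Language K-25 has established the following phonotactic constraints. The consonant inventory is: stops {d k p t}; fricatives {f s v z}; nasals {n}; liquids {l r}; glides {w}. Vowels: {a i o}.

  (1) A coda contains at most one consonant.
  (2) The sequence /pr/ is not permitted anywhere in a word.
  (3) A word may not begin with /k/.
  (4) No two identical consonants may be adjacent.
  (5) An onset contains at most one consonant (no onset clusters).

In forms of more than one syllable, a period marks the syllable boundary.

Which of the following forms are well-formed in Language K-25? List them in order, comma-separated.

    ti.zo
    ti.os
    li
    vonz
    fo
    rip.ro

ti.zo, ti.os, li, fo

ti.zo — σ1 onset /t/, coda /∅/ ok; σ2 onset /z/, coda /∅/ ok → well-formed
ti.os — σ1 onset /t/, coda /∅/ ok; σ2 onset /∅/, coda /s/ ok → well-formed
li — σ1 onset /l/, coda /∅/ ok → well-formed
vonz — violates constraint 1: syllable 1 coda /nz/ has 2 consonants (> 1) → ill-formed
fo — σ1 onset /f/, coda /∅/ ok → well-formed
rip.ro — violates constraint 2: contains banned sequence /pr/ → ill-formed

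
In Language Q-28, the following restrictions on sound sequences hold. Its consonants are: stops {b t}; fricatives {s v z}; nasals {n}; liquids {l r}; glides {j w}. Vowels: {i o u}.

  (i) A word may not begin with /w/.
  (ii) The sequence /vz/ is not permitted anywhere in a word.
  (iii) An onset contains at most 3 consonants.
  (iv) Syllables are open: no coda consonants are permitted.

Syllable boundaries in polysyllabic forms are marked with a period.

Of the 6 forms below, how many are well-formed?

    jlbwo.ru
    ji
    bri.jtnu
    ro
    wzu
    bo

4

jlbwo.ru — violates constraint (iii): syllable 1 onset /jlbw/ has 4 consonants (> 3) → ill-formed
ji — σ1 onset /j/, coda /∅/ ok → well-formed
bri.jtnu — σ1 onset /br/ (2C), coda /∅/ ok; σ2 onset /jtn/ (3C), coda /∅/ ok → well-formed
ro — σ1 onset /r/, coda /∅/ ok → well-formed
wzu — violates constraint (i): word begins with /w/ → ill-formed
bo — σ1 onset /b/, coda /∅/ ok → well-formed
Well-formed: ji, bri.jtnu, ro, bo → 4.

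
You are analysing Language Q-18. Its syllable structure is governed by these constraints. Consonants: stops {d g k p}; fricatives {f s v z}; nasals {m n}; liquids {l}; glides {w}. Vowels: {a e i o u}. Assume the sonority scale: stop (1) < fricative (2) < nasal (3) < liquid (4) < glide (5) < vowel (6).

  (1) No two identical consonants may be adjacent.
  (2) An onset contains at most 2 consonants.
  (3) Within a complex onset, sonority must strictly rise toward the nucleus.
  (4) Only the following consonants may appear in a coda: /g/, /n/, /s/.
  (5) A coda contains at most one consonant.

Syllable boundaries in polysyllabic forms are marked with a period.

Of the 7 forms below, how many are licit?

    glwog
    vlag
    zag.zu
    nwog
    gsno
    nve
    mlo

4

glwog — violates constraint 2: syllable 1 onset /glw/ has 3 consonants (> 2) → illicit
vlag — σ1 onset /vl/ (2→4 rises), coda /g/ ok → licit
zag.zu — σ1 onset /z/, coda /g/ ok; σ2 onset /z/, coda /∅/ ok → licit
nwog — σ1 onset /nw/ (3→5 rises), coda /g/ ok → licit
gsno — violates constraint 2: syllable 1 onset /gsn/ has 3 consonants (> 2) → illicit
nve — violates constraint 3: syllable 1 onset /nv/: /n/ (nasal, 3) → /v/ (fricative, 2) does not rise → illicit
mlo — σ1 onset /ml/ (3→4 rises), coda /∅/ ok → licit
Licit: vlag, zag.zu, nwog, mlo → 4.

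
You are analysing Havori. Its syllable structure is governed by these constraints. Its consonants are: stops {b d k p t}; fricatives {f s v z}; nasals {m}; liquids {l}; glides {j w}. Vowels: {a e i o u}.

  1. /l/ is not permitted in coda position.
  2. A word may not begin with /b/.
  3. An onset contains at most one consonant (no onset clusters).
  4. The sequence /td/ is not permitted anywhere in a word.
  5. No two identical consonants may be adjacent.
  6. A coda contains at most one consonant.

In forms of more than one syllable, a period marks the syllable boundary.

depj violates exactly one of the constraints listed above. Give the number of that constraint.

6

depj: syllable 1 coda /pj/ has 2 consonants (> 1).
This is a violation of constraint 6: "A coda contains at most one consonant."
The remaining constraints (1, 2, 3, 4, 5) are satisfied.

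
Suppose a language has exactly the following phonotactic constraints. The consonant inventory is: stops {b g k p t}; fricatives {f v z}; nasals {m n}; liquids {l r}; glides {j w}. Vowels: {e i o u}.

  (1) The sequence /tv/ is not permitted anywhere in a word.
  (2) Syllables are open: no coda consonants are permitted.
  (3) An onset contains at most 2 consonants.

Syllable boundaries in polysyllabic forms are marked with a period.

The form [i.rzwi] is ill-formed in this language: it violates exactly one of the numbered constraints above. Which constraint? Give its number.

3

[i.rzwi]: syllable 2 onset /rzw/ has 3 consonants (> 2).
This is a violation of constraint 3: "An onset contains at most 2 consonants."
The remaining constraints (1, 2) are satisfied.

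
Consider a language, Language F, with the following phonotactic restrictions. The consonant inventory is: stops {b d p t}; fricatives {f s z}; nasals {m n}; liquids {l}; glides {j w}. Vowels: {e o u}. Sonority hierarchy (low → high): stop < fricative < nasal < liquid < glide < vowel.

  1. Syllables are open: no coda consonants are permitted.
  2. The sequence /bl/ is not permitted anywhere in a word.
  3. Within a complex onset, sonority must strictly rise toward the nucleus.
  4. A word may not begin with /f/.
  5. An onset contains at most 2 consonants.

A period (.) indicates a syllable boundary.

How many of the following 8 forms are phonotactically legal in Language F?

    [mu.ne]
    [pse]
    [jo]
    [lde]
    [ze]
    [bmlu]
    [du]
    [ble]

[mu.ne] — σ1 onset /m/, coda /∅/ ok; σ2 onset /n/, coda /∅/ ok → phonotactically legal
[pse] — σ1 onset /ps/ (1→2 rises), coda /∅/ ok → phonotactically legal
[jo] — σ1 onset /j/, coda /∅/ ok → phonotactically legal
[lde] — violates constraint 3: syllable 1 onset /ld/: /l/ (liquid, 4) → /d/ (stop, 1) does not rise → phonotactically illegal
[ze] — σ1 onset /z/, coda /∅/ ok → phonotactically legal
[bmlu] — violates constraint 5: syllable 1 onset /bml/ has 3 consonants (> 2) → phonotactically illegal
[du] — σ1 onset /d/, coda /∅/ ok → phonotactically legal
[ble] — violates constraint 2: contains banned sequence /bl/ → phonotactically illegal
Phonotactically legal: [mu.ne], [pse], [jo], [ze], [du] → 5.

5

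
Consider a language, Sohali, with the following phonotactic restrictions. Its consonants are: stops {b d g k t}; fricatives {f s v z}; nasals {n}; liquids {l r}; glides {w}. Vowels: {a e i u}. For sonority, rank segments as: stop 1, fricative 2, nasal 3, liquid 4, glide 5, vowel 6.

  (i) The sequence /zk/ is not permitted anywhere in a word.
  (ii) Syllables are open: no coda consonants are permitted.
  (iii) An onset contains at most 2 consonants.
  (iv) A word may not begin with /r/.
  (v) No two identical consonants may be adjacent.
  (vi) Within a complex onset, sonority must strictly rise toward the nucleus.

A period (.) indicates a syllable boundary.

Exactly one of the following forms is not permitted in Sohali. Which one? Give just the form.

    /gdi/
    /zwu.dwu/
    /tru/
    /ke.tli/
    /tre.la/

/gdi/

/gdi/ — violates constraint (vi): syllable 1 onset /gd/: /g/ (stop, 1) → /d/ (stop, 1) does not rise → not permitted
/zwu.dwu/ — σ1 onset /zw/ (2→5 rises), coda /∅/ ok; σ2 onset /dw/ (1→5 rises), coda /∅/ ok → permitted
/tru/ — σ1 onset /tr/ (1→4 rises), coda /∅/ ok → permitted
/ke.tli/ — σ1 onset /k/, coda /∅/ ok; σ2 onset /tl/ (1→4 rises), coda /∅/ ok → permitted
/tre.la/ — σ1 onset /tr/ (1→4 rises), coda /∅/ ok; σ2 onset /l/, coda /∅/ ok → permitted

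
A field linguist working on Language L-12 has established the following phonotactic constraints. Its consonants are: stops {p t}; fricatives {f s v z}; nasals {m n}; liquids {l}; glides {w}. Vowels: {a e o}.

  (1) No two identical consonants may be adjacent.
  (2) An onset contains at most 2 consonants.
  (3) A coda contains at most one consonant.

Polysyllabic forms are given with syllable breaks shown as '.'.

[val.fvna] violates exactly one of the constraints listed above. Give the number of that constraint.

[val.fvna]: syllable 2 onset /fvn/ has 3 consonants (> 2).
This is a violation of constraint 2: "An onset contains at most 2 consonants."
The remaining constraints (1, 3) are satisfied.

2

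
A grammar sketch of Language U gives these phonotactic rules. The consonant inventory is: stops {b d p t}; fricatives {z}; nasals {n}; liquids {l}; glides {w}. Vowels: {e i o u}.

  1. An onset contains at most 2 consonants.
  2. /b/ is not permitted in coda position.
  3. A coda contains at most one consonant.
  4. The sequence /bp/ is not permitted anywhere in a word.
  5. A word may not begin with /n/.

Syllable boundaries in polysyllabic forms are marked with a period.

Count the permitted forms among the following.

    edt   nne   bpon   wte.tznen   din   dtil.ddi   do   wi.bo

4

edt — violates constraint 3: syllable 1 coda /dt/ has 2 consonants (> 1) → not permitted
nne — violates constraint 5: word begins with /n/ → not permitted
bpon — violates constraint 4: contains banned sequence /bp/ → not permitted
wte.tznen — violates constraint 1: syllable 2 onset /tzn/ has 3 consonants (> 2) → not permitted
din — σ1 onset /d/, coda /n/ ok → permitted
dtil.ddi — σ1 onset /dt/ (2C), coda /l/ ok; σ2 onset /dd/ (2C), coda /∅/ ok → permitted
do — σ1 onset /d/, coda /∅/ ok → permitted
wi.bo — σ1 onset /w/, coda /∅/ ok; σ2 onset /b/, coda /∅/ ok → permitted
Permitted: din, dtil.ddi, do, wi.bo → 4.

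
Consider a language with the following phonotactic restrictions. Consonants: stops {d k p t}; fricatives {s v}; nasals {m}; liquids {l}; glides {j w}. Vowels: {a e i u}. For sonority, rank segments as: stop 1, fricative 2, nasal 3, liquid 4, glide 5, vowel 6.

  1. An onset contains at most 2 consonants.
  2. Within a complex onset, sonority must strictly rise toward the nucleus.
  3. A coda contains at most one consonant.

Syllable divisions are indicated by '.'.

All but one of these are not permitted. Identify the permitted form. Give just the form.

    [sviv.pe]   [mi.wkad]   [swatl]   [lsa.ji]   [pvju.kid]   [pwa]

[pwa]

[sviv.pe] — violates constraint 2: syllable 1 onset /sv/: /s/ (fricative, 2) → /v/ (fricative, 2) does not rise → not permitted
[mi.wkad] — violates constraint 2: syllable 2 onset /wk/: /w/ (glide, 5) → /k/ (stop, 1) does not rise → not permitted
[swatl] — violates constraint 3: syllable 1 coda /tl/ has 2 consonants (> 1) → not permitted
[lsa.ji] — violates constraint 2: syllable 1 onset /ls/: /l/ (liquid, 4) → /s/ (fricative, 2) does not rise → not permitted
[pvju.kid] — violates constraint 1: syllable 1 onset /pvj/ has 3 consonants (> 2) → not permitted
[pwa] — σ1 onset /pw/ (1→5 rises), coda /∅/ ok → permitted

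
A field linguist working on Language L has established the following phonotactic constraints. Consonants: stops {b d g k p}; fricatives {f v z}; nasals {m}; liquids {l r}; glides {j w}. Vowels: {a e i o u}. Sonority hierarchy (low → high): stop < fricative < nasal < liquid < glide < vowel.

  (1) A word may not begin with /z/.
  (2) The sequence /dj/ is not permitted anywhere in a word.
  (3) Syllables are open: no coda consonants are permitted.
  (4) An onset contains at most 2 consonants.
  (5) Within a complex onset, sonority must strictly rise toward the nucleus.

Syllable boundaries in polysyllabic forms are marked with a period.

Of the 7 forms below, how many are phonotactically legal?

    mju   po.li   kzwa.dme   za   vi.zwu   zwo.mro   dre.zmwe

mju — σ1 onset /mj/ (3→5 rises), coda /∅/ ok → phonotactically legal
po.li — σ1 onset /p/, coda /∅/ ok; σ2 onset /l/, coda /∅/ ok → phonotactically legal
kzwa.dme — violates constraint 4: syllable 1 onset /kzw/ has 3 consonants (> 2) → phonotactically illegal
za — violates constraint 1: word begins with /z/ → phonotactically illegal
vi.zwu — σ1 onset /v/, coda /∅/ ok; σ2 onset /zw/ (2→5 rises), coda /∅/ ok → phonotactically legal
zwo.mro — violates constraint 1: word begins with /z/ → phonotactically illegal
dre.zmwe — violates constraint 4: syllable 2 onset /zmw/ has 3 consonants (> 2) → phonotactically illegal
Phonotactically legal: mju, po.li, vi.zwu → 3.

3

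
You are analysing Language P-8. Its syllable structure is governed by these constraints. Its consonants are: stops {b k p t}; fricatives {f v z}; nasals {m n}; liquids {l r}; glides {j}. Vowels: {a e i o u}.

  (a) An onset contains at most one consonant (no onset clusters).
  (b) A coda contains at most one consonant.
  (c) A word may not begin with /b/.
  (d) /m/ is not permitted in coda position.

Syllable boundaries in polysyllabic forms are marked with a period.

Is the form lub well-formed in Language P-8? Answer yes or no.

yes

lub — σ1 onset /l/, coda /b/ ok → well-formed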